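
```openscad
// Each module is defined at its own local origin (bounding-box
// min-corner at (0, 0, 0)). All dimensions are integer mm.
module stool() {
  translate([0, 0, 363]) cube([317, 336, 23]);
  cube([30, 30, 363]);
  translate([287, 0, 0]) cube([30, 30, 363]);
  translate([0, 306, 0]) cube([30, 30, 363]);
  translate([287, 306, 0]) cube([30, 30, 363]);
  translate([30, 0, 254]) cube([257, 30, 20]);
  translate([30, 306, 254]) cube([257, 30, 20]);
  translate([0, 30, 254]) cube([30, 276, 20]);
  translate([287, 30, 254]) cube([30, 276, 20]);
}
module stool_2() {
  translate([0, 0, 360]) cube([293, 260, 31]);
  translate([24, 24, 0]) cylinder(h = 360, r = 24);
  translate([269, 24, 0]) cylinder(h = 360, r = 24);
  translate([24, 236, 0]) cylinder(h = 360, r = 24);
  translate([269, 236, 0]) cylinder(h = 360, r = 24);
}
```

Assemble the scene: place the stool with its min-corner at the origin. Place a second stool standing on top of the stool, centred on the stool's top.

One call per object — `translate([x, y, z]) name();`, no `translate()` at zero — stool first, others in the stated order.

stool();
translate([12, 38, 386]) stool_2();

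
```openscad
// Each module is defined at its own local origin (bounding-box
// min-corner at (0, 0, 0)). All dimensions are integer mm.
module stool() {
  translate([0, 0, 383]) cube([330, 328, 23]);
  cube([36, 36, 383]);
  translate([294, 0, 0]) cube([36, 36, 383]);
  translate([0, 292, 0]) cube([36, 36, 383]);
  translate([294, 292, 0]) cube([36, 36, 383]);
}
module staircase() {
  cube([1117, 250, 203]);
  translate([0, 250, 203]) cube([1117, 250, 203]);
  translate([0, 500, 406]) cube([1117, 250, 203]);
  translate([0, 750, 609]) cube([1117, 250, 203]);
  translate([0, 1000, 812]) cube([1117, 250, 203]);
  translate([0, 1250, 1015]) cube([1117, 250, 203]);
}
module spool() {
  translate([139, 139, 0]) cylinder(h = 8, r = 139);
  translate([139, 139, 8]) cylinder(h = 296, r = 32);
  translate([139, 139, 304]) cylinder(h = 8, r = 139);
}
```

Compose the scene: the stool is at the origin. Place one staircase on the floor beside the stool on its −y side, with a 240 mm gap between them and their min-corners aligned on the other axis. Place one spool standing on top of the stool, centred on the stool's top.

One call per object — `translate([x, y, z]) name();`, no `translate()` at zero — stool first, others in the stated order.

stool();
translate([0, -1740, 0]) staircase();
translate([26, 25, 406]) spool();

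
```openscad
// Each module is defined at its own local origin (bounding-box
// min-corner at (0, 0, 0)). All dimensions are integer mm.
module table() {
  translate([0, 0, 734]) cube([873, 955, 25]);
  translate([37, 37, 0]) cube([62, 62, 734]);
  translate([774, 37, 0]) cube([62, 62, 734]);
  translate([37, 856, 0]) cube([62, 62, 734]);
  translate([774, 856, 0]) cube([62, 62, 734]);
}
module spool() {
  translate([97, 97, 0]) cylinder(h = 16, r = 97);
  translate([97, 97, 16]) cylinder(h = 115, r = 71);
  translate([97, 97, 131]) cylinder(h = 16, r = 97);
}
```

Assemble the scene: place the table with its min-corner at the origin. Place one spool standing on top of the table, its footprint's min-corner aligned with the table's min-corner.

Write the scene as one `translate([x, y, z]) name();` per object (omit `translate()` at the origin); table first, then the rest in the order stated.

table();
translate([0, 0, 759]) spool();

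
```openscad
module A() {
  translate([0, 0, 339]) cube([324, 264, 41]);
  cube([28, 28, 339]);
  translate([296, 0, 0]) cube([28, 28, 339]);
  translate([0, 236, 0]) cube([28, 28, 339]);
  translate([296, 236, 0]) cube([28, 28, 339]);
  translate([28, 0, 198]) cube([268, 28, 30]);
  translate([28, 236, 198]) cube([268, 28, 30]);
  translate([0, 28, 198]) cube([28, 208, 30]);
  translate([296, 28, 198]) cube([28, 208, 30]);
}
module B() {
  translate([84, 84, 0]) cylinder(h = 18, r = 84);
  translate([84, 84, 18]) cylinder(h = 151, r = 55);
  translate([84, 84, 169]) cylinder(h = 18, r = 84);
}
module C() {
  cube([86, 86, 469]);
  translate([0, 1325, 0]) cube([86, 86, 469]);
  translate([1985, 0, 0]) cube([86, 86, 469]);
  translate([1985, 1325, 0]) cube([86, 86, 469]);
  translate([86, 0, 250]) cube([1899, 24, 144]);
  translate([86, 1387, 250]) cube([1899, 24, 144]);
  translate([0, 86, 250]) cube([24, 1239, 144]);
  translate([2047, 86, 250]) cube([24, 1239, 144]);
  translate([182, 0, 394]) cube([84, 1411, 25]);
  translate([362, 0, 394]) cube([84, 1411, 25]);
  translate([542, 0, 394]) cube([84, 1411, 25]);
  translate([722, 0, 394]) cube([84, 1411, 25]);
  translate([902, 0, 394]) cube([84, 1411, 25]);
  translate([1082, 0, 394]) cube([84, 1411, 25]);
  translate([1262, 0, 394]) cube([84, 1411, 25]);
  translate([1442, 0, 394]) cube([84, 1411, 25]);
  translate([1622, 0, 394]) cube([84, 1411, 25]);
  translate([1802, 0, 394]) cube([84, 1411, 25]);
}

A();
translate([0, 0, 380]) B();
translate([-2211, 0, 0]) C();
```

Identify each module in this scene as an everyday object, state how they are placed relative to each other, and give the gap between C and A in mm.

The bed frame's nearest face is 140 mm from the stool's −x face.

A is a stool. B is a spool. C is a bed frame. The spool is on top of the stool. The bed frame is on the floor beside the stool on its −x side. The gap between the bed frame and the stool is 140 mm.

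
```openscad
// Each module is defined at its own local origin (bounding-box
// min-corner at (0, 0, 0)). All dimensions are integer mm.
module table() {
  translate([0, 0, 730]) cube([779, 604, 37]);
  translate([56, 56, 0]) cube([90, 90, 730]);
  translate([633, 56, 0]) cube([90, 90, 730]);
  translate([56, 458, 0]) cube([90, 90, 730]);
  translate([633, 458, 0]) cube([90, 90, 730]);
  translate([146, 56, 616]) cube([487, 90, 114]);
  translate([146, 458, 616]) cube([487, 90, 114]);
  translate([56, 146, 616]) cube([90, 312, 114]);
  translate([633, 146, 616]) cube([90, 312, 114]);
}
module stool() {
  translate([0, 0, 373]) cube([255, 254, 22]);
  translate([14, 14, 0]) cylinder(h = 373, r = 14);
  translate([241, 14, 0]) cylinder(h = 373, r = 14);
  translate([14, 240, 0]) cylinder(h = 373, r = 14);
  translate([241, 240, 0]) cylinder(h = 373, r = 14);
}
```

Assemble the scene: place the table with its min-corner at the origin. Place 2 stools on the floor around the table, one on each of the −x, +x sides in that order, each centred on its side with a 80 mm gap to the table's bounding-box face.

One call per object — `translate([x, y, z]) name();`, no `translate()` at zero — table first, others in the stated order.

table();
translate([-335, 175, 0]) stool();
translate([859, 175, 0]) stool();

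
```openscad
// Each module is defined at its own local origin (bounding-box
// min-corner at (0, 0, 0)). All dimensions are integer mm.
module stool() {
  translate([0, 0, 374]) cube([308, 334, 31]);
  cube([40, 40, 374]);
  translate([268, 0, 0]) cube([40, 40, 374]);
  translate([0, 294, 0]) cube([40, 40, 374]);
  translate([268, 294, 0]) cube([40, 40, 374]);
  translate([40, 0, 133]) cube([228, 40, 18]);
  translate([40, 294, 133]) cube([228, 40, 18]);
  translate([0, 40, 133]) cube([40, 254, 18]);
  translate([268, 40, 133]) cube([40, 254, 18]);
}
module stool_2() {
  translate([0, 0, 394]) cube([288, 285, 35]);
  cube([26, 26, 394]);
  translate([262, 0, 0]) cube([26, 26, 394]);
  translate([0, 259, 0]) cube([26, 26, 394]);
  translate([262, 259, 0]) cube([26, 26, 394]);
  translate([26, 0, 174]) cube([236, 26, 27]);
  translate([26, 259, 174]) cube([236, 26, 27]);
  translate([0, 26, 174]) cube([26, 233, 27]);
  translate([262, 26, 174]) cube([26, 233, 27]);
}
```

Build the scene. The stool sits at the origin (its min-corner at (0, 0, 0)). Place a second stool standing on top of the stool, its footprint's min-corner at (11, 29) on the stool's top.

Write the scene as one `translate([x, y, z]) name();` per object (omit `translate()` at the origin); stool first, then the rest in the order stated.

stool();
translate([11, 29, 405]) stool_2();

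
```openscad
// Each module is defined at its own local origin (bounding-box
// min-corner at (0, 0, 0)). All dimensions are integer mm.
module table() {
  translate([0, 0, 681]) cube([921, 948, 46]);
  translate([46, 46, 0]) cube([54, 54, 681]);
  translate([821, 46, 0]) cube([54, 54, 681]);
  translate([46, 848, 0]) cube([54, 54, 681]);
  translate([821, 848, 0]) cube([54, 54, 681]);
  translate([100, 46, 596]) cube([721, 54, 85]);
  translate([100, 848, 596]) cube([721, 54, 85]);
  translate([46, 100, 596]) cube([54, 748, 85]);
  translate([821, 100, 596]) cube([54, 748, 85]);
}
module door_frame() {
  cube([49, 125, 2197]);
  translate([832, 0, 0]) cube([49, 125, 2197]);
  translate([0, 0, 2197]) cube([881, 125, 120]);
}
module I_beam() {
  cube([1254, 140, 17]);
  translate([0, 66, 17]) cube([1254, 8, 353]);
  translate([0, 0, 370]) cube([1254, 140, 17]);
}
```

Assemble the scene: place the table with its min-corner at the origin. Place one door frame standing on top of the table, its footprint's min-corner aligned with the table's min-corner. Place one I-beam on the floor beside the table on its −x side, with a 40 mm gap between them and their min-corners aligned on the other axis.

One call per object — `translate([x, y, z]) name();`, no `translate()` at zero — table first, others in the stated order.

table();
translate([0, 0, 727]) door_frame();
translate([-1294, 0, 0]) I_beam();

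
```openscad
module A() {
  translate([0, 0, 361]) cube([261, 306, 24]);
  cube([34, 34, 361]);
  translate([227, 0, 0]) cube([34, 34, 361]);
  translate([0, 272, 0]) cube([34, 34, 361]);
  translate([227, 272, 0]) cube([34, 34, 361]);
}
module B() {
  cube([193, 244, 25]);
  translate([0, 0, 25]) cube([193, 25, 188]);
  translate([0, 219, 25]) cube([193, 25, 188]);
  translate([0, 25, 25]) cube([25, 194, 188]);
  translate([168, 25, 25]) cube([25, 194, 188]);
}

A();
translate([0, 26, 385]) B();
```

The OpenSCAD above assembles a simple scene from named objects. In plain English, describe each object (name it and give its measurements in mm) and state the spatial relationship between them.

A is a simple wooden stool: a rectangular seat 261 mm (x) by 306 mm (y), 24 mm thick, top face at z = 385 mm, on four square legs, each 34×34 mm in cross-section. The legs rest on z = 0, each flush with a corner of the seat.

B is an open-topped rectangular box: outside dimensions 193×244×213 mm, with a uniform wall and base thickness of 25 mm. The base is a full 193×244 slab on the floor; four walls sit on top of the base. The front and back walls (the −y and +y sides) span the full width; the two side walls fit between them.

The open box is on top of the stool.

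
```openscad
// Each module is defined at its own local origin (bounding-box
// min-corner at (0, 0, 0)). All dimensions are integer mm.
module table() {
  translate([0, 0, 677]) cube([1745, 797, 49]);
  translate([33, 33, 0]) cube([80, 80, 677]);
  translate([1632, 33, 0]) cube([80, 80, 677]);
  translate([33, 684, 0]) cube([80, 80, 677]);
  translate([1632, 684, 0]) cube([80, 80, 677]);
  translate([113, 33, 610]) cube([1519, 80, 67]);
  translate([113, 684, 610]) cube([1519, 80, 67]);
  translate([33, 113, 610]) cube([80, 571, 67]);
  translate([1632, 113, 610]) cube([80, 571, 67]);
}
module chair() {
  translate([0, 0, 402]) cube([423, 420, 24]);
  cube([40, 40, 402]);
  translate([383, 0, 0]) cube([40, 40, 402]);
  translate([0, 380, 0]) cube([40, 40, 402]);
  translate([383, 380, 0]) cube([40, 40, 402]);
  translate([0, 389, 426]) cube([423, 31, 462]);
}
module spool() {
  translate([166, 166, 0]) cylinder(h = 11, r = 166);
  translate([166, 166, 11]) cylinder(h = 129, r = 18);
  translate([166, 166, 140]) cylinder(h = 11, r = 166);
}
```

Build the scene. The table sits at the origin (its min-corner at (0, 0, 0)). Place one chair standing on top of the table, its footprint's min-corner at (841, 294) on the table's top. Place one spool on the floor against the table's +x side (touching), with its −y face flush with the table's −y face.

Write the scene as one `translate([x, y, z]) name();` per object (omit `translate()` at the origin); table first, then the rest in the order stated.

table();
translate([841, 294, 726]) chair();
translate([1745, 0, 0]) spool();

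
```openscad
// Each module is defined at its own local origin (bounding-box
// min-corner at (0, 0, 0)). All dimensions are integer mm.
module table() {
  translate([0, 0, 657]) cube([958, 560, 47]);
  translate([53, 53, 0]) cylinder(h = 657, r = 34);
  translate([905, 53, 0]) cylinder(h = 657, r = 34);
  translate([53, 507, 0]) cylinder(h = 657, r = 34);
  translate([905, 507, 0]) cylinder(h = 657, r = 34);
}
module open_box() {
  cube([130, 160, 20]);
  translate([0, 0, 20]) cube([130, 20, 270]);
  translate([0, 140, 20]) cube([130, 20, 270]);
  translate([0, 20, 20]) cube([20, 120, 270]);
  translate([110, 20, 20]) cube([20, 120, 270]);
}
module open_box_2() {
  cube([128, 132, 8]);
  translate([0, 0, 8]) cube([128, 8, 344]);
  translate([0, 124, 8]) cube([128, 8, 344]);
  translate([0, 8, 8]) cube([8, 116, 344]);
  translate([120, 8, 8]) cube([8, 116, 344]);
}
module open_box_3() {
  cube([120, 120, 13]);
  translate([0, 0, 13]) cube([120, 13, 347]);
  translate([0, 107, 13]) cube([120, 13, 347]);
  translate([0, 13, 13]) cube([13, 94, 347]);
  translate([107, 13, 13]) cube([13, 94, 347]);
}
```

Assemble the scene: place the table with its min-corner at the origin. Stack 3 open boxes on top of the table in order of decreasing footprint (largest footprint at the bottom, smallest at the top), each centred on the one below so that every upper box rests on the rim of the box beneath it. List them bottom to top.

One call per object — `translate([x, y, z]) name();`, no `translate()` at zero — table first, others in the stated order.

table();
translate([414, 200, 704]) open_box();
translate([415, 214, 994]) open_box_2();
translate([419, 220, 1346]) open_box_3();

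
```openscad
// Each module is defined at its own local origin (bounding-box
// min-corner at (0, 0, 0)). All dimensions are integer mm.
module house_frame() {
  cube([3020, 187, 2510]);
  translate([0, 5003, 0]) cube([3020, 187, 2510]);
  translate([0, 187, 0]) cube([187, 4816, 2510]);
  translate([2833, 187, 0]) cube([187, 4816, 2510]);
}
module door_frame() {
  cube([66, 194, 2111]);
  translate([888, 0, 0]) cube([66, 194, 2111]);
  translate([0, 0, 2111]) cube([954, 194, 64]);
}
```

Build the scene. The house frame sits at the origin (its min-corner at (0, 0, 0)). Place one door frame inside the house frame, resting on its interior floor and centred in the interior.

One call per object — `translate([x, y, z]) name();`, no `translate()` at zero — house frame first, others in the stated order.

house_frame();
translate([1033, 2498, 0]) door_frame();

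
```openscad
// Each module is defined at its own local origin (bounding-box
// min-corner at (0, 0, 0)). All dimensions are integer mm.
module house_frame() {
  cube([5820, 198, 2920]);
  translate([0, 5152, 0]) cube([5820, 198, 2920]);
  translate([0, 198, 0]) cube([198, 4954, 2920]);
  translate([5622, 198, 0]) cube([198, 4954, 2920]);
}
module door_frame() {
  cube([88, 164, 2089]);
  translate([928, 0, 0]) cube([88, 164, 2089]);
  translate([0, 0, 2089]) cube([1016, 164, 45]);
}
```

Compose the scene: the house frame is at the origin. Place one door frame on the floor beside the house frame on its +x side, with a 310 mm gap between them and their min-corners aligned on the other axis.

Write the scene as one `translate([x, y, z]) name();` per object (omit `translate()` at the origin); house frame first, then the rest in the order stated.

house_frame();
translate([6130, 0, 0]) door_frame();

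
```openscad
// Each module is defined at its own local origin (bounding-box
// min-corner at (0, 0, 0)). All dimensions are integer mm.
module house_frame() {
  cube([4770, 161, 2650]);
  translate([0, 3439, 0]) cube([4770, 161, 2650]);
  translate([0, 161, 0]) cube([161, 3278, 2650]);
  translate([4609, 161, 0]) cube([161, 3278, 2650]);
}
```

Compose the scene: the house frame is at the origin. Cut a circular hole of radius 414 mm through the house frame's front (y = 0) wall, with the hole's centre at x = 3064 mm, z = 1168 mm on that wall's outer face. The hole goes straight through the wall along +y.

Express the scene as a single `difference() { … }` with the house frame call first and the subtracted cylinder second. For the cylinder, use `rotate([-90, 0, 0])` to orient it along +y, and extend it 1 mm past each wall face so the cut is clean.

difference() {
  house_frame();
  translate([3064, -1, 1168]) rotate([-90, 0, 0]) cylinder(h = 163, r = 414);
}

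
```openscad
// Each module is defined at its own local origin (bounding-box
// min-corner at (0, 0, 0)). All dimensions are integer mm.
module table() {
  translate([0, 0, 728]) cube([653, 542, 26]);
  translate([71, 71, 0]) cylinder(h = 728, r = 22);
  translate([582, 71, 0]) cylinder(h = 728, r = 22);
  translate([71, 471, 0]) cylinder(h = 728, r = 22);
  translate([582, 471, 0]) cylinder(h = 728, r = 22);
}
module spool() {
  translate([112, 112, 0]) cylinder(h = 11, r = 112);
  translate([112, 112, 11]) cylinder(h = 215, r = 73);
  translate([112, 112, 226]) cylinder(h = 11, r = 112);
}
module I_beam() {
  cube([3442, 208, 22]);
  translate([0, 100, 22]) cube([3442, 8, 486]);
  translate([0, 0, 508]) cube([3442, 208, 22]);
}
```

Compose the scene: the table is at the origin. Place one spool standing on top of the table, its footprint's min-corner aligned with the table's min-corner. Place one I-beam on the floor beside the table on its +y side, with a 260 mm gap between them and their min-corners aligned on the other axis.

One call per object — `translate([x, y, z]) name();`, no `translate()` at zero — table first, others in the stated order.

table();
translate([0, 0, 754]) spool();
translate([0, 802, 0]) I_beam();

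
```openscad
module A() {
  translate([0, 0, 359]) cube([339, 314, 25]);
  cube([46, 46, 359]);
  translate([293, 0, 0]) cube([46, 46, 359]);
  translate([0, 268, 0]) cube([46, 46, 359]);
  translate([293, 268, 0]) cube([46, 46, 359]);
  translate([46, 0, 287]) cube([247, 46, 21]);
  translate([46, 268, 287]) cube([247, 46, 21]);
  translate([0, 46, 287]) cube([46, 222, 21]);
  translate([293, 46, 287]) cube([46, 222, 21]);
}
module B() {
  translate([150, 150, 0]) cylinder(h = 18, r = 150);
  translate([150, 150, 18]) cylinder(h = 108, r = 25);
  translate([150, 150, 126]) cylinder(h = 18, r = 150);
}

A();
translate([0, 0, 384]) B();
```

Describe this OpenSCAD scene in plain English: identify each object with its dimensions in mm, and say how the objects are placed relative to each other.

A is a four-legged stool. The seat is 339×314 mm, 25 mm thick, top at z = 384 mm. It stands on four square legs, each 46×46 mm in cross-section, from z = 0 to the seat underside, each flush with a corner of the seat. Four stretchers, 46 mm wide and 21 mm tall, connect adjacent legs with their undersides at z = 287 mm, each running between the inner faces of the legs it joins and aligned with the legs' outer faces on the other axis.

B is a spool: two coaxial disc flanges of radius 150 mm and thickness 18 mm, joined by a core cylinder of radius 25 mm and height 108 mm. The lower flange rests on z = 0 and the three cylinders share a vertical axis.

The spool is on top of the stool.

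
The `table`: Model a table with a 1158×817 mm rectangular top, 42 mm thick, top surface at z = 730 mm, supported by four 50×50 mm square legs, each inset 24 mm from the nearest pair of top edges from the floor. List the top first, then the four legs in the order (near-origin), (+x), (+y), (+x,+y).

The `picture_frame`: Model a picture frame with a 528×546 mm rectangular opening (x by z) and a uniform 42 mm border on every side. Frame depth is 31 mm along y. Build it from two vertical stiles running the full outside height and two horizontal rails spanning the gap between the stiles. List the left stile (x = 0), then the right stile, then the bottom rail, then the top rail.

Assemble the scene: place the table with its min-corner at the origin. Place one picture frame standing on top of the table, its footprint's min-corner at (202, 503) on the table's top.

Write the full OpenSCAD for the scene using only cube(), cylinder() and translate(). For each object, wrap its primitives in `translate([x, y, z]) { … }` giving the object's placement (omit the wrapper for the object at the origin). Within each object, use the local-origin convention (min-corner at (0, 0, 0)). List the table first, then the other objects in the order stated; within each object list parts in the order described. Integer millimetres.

translate([0, 0, 688]) cube([1158, 817, 42]);
translate([24, 24, 0]) cube([50, 50, 688]);
translate([1084, 24, 0]) cube([50, 50, 688]);
translate([24, 743, 0]) cube([50, 50, 688]);
translate([1084, 743, 0]) cube([50, 50, 688]);
translate([202, 503, 730]) {
  cube([42, 31, 630]);
  translate([570, 0, 0]) cube([42, 31, 630]);
  translate([42, 0, 0]) cube([528, 31, 42]);
  translate([42, 0, 588]) cube([528, 31, 42]);
}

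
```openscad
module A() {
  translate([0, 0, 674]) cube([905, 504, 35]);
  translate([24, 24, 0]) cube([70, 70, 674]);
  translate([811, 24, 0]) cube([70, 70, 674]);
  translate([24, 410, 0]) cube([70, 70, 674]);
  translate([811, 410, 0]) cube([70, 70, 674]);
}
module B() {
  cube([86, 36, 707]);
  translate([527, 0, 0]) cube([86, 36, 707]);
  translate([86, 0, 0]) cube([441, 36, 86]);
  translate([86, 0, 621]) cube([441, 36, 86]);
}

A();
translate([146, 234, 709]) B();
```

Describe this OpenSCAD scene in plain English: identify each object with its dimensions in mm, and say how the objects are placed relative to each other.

A is a rectangular dining table. The top is 905×504×35 mm with its upper surface at z = 709 mm. It stands on four 70×70 mm square legs, each inset 24 mm from the nearest pair of top edges, running from the floor to the underside of the top.

B is a rectangular picture frame lying in the x–z plane (depth along y). The opening is 441 mm wide (x) by 535 mm tall (z), surrounded by a border 86 mm wide on all four sides. The frame is 36 mm deep and is made of two full-height vertical stiles with two horizontal rails fitted between them.

The picture frame is on top of the table, centred.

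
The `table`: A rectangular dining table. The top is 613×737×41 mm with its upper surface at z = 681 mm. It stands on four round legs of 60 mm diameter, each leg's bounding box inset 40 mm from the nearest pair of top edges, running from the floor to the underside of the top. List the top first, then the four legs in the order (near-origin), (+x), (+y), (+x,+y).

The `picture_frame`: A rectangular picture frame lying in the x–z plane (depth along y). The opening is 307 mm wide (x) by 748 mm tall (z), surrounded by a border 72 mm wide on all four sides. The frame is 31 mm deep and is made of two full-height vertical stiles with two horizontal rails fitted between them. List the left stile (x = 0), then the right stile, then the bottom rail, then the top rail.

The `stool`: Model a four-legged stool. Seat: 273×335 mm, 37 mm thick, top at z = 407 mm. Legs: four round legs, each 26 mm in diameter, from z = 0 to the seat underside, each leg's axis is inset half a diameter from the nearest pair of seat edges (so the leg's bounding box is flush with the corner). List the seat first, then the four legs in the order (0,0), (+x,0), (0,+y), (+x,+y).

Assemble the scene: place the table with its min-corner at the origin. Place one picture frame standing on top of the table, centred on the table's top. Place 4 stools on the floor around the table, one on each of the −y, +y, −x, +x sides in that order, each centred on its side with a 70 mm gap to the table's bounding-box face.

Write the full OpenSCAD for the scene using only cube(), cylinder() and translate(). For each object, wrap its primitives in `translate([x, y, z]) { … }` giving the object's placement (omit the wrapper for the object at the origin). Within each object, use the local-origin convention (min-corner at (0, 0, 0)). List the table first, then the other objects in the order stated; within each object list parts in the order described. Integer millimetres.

translate([0, 0, 640]) cube([613, 737, 41]);
translate([70, 70, 0]) cylinder(h = 640, r = 30);
translate([543, 70, 0]) cylinder(h = 640, r = 30);
translate([70, 667, 0]) cylinder(h = 640, r = 30);
translate([543, 667, 0]) cylinder(h = 640, r = 30);
translate([81, 353, 681]) {
  cube([72, 31, 892]);
  translate([379, 0, 0]) cube([72, 31, 892]);
  translate([72, 0, 0]) cube([307, 31, 72]);
  translate([72, 0, 820]) cube([307, 31, 72]);
}
translate([170, -405, 0]) {
  translate([0, 0, 370]) cube([273, 335, 37]);
  translate([13, 13, 0]) cylinder(h = 370, r = 13);
  translate([260, 13, 0]) cylinder(h = 370, r = 13);
  translate([13, 322, 0]) cylinder(h = 370, r = 13);
  translate([260, 322, 0]) cylinder(h = 370, r = 13);
}
translate([170, 807, 0]) {
  translate([0, 0, 370]) cube([273, 335, 37]);
  translate([13, 13, 0]) cylinder(h = 370, r = 13);
  translate([260, 13, 0]) cylinder(h = 370, r = 13);
  translate([13, 322, 0]) cylinder(h = 370, r = 13);
  translate([260, 322, 0]) cylinder(h = 370, r = 13);
}
translate([-343, 201, 0]) {
  translate([0, 0, 370]) cube([273, 335, 37]);
  translate([13, 13, 0]) cylinder(h = 370, r = 13);
  translate([260, 13, 0]) cylinder(h = 370, r = 13);
  translate([13, 322, 0]) cylinder(h = 370, r = 13);
  translate([260, 322, 0]) cylinder(h = 370, r = 13);
}
translate([683, 201, 0]) {
  translate([0, 0, 370]) cube([273, 335, 37]);
  translate([13, 13, 0]) cylinder(h = 370, r = 13);
  translate([260, 13, 0]) cylinder(h = 370, r = 13);
  translate([13, 322, 0]) cylinder(h = 370, r = 13);
  translate([260, 322, 0]) cylinder(h = 370, r = 13);
}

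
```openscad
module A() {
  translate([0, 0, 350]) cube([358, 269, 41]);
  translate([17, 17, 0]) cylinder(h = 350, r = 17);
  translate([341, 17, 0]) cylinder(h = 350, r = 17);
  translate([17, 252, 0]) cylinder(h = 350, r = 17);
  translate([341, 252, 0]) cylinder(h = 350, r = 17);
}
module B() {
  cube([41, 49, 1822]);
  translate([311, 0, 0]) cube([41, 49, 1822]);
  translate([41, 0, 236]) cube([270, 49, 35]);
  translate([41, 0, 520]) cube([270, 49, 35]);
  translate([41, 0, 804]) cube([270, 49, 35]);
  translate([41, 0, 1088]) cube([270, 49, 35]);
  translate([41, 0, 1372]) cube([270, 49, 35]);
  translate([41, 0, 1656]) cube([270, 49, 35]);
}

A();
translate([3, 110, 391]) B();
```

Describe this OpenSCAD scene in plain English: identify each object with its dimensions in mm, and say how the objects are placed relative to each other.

A is a simple wooden stool: a rectangular seat 358 mm (x) by 269 mm (y), 41 mm thick, top face at z = 391 mm, on four round legs, each 34 mm in diameter. The legs rest on z = 0, each leg's axis is inset half a diameter from the nearest pair of seat edges (so the leg's bounding box is flush with the corner).

B is a wooden ladder with two side rails of 41×49 mm section and 1822 mm height, set 352 mm apart overall. Between them run 6 rectangular rungs (49 mm deep, 35 mm thick), front faces flush with the rails' −y face. The bottom of the first rung is 236 mm above the floor and each subsequent rung is 284 mm higher than the one below.

The ladder is on top of the stool, centred.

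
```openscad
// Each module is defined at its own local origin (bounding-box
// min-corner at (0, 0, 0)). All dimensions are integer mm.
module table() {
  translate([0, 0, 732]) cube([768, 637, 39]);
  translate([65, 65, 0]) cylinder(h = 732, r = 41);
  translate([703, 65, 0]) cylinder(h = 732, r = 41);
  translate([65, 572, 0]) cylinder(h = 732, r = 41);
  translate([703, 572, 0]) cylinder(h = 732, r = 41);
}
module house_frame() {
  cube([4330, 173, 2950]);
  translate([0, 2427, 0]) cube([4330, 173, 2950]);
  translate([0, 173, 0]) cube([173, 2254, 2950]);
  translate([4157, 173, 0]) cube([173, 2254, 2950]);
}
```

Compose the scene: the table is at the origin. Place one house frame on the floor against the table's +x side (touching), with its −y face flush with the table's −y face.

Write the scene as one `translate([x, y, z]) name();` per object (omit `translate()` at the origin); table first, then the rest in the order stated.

table();
translate([768, 0, 0]) house_frame();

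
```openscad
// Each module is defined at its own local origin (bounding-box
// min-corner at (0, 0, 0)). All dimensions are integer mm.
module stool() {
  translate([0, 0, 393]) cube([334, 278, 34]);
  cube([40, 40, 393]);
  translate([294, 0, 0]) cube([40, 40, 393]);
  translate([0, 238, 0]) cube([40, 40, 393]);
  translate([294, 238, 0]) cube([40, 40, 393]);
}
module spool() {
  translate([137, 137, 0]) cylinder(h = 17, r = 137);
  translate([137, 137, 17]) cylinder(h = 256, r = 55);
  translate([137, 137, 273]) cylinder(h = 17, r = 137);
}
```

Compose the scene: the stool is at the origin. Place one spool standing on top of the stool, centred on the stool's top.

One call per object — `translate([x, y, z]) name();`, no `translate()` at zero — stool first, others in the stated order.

stool();
translate([30, 2, 427]) spool();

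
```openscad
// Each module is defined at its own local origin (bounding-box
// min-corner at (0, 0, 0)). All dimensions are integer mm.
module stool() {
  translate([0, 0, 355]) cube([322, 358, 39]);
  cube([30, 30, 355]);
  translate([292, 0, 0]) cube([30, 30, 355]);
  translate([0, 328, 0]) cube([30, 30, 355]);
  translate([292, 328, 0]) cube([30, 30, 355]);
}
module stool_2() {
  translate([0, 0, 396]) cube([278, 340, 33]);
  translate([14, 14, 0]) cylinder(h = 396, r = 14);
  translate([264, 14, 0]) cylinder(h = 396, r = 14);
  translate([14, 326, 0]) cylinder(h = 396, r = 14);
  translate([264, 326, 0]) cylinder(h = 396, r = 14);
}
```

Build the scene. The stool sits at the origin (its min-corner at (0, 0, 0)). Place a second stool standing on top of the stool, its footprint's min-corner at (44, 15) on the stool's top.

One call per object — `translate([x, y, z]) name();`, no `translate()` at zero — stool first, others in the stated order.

stool();
translate([44, 15, 394]) stool_2();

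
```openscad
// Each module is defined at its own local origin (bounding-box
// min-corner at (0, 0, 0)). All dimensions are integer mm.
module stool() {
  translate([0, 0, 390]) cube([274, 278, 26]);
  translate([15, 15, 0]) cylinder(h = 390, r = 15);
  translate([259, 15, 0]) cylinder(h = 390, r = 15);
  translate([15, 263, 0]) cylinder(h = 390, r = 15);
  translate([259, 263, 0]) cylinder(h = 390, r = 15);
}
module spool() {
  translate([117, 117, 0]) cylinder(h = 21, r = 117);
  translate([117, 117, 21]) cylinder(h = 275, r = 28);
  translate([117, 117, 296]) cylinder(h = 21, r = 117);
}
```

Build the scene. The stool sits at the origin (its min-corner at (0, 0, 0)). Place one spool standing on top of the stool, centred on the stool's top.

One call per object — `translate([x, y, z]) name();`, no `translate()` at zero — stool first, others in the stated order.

stool();
translate([20, 22, 416]) spool();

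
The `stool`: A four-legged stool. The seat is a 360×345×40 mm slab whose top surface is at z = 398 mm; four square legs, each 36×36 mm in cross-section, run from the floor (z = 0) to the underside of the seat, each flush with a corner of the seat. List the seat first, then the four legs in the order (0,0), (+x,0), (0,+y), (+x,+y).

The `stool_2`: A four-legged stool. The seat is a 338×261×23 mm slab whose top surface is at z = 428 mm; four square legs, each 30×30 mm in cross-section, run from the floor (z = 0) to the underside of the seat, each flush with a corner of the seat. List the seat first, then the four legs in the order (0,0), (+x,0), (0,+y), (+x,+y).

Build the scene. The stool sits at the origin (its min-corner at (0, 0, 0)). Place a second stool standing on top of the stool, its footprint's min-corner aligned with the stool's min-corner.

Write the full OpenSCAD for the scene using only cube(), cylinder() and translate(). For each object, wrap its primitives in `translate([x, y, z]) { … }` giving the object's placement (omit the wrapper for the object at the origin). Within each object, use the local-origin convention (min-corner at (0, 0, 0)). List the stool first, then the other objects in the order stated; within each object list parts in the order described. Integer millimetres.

translate([0, 0, 358]) cube([360, 345, 40]);
cube([36, 36, 358]);
translate([324, 0, 0]) cube([36, 36, 358]);
translate([0, 309, 0]) cube([36, 36, 358]);
translate([324, 309, 0]) cube([36, 36, 358]);
translate([0, 0, 398]) {
  translate([0, 0, 405]) cube([338, 261, 23]);
  cube([30, 30, 405]);
  translate([308, 0, 0]) cube([30, 30, 405]);
  translate([0, 231, 0]) cube([30, 30, 405]);
  translate([308, 231, 0]) cube([30, 30, 405]);
}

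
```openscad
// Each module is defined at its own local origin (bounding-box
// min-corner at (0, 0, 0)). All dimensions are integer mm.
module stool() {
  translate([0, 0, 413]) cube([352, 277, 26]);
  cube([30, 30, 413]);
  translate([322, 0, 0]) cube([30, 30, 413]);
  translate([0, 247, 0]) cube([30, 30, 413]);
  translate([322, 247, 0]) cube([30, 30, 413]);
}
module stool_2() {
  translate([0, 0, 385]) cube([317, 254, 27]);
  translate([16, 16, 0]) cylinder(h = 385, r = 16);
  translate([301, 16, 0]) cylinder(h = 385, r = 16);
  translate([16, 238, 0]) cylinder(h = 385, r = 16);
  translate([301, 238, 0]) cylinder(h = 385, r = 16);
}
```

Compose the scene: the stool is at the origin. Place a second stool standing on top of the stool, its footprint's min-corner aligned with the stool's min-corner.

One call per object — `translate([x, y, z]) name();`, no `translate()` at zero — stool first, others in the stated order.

stool();
translate([0, 0, 439]) stool_2();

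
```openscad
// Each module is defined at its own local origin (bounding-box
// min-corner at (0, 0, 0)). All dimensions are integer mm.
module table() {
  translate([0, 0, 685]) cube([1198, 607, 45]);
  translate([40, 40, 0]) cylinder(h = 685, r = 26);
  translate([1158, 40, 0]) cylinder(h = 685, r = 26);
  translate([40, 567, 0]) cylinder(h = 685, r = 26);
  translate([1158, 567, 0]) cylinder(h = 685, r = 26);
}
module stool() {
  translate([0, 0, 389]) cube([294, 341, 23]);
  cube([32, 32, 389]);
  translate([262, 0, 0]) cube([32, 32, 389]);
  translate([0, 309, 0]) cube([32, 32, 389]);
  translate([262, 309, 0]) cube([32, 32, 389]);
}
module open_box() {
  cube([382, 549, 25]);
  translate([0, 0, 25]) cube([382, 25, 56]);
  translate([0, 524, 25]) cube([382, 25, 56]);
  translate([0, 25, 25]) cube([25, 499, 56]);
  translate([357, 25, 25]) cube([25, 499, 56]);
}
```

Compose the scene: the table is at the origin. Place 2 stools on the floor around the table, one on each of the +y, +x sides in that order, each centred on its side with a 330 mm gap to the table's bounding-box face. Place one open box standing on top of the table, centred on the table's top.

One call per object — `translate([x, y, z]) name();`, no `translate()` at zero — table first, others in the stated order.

table();
translate([452, 937, 0]) stool();
translate([1528, 133, 0]) stool();
translate([408, 29, 730]) open_box();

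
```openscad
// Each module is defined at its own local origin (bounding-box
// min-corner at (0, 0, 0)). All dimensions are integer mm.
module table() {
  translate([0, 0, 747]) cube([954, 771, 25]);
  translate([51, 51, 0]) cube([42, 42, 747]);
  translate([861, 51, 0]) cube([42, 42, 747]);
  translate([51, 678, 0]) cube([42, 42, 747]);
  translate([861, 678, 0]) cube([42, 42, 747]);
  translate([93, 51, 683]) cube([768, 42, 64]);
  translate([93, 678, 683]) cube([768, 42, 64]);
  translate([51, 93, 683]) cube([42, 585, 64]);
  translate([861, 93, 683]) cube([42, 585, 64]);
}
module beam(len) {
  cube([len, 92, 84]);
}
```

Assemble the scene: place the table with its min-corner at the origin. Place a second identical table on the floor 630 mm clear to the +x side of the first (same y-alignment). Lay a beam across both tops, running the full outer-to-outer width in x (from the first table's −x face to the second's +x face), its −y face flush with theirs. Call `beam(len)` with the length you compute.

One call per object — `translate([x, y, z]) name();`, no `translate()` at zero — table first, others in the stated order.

table();
translate([1584, 0, 0]) table();
translate([0, 0, 772]) beam(2538);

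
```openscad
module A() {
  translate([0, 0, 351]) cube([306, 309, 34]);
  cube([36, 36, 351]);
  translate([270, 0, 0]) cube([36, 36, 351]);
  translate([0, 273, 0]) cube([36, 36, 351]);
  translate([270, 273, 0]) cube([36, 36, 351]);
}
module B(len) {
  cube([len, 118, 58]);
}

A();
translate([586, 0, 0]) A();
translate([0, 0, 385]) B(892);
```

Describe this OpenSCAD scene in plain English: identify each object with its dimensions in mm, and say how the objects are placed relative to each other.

A is a four-legged stool. The seat is 306×309 mm, 34 mm thick, top at z = 385 mm. It stands on four square legs, each 36×36 mm in cross-section, from z = 0 to the seat underside, each flush with a corner of the seat.

B is a rectangular beam 892 mm long (x), 118 mm deep (y), 58 mm thick (z).

The beam spans the tops of two stools placed 280 mm apart, resting at z = 385 mm.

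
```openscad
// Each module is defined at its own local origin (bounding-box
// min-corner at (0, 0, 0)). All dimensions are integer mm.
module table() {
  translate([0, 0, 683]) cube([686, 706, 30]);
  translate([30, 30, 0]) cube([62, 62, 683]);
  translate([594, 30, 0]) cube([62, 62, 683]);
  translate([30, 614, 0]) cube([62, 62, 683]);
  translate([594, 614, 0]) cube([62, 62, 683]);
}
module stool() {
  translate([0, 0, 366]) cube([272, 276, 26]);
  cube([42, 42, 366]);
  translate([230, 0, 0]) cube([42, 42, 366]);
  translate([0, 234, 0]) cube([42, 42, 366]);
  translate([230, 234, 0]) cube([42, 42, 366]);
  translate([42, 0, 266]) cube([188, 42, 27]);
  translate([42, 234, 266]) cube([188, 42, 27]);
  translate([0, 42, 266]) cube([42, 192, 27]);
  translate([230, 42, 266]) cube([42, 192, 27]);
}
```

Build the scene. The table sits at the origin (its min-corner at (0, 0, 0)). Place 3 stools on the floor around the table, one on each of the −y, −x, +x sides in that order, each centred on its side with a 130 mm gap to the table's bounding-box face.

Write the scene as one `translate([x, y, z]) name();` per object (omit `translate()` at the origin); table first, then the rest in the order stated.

table();
translate([207, -406, 0]) stool();
translate([-402, 215, 0]) stool();
translate([816, 215, 0]) stool();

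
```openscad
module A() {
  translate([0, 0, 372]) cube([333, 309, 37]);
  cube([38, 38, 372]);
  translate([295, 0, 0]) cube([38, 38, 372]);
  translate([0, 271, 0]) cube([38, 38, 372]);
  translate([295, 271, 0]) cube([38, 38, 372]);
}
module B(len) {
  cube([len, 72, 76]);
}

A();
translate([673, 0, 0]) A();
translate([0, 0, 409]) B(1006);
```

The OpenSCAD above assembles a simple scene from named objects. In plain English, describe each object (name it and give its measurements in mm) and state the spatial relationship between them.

A is a four-legged stool. The seat is a 333×309×37 mm slab whose top surface is at z = 409 mm; four square legs, each 38×38 mm in cross-section, run from the floor (z = 0) to the underside of the seat, each flush with a corner of the seat.

B is a rectangular beam 1006 mm long (x), 72 mm deep (y), 76 mm thick (z).

The beam spans the tops of two stools placed 340 mm apart, resting at z = 409 mm.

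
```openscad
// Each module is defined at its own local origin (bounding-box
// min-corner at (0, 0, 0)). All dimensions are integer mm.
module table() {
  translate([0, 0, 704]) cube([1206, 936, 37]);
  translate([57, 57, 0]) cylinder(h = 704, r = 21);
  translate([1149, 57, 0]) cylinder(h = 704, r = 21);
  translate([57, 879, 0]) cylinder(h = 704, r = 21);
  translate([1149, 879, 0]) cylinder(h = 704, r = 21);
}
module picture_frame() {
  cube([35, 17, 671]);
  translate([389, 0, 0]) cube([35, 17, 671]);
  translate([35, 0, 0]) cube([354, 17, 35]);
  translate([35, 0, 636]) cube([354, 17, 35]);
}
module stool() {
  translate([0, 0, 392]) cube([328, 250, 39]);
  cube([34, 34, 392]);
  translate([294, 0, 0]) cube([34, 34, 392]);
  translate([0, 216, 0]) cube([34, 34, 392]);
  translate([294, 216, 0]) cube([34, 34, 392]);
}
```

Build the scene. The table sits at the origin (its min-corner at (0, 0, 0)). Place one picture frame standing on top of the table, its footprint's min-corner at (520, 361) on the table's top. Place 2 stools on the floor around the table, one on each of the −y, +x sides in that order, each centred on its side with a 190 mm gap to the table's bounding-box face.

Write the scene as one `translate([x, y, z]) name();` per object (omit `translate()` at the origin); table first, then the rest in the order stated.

table();
translate([520, 361, 741]) picture_frame();
translate([439, -440, 0]) stool();
translate([1396, 343, 0]) stool();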